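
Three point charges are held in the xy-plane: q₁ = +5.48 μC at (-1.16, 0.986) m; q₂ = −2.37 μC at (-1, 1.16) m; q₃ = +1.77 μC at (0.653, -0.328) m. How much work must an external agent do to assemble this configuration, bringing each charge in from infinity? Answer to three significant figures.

The assembly work is the sum of pairwise potential energies, U = Σ_{i<j} kqᵢqⱼ/rᵢⱼ.
Pair separations: r₁₂ = 0.236 m, r₁₃ = 2.24 m, r₂₃ = 2.22 m.
U = (-0.494) + (0.0389) + (-0.0170) = -0.472 J.

-0.472 J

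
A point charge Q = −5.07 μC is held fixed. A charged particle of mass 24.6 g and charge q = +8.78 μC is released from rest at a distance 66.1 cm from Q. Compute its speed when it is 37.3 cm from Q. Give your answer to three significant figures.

6.16 m/s

Only the electrostatic force acts, so mechanical energy is conserved: ½mv² = U₁ − U₂ = kQq(1/r₁ − 1/r₂).
U₁ − U₂ = (8.99×10⁹ N·m²/C²)(-5.07×10⁻⁶ C)(8.78×10⁻⁶ C)(1/0.661 − 1/0.373) = 0.467 J.
v = √(2·0.467/0.0246) = 6.16 m/s.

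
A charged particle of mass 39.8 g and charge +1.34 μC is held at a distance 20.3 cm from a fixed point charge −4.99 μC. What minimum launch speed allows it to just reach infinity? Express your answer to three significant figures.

To just escape, total mechanical energy must reach zero at infinity: ½mv²_min + U = 0, so ½mv²_min = −U = |kQq|/r.
|U| = |kQq|/r = (8.99×10⁹ N·m²/C²)(4.99×10⁻⁶)(1.34×10⁻⁶)/(0.203) = 0.296 J.
v_min = √(2|U|/m) = √(2·0.296/0.0398) = 3.86 m/s.

3.86 m/s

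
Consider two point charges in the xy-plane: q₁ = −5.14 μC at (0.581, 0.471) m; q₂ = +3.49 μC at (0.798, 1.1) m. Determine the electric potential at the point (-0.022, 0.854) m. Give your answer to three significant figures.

-2.80×10⁴ V

The total potential is the scalar sum of each charge's contribution, V = Σ kqᵢ/rᵢ.
Distances from the field point to each charge: r₁ = 0.714 m, r₂ = 0.856 m.
V = k[(-5.14×10⁻⁶)/(0.714) + (3.49×10⁻⁶)/(0.856)] = -2.80×10⁴ V.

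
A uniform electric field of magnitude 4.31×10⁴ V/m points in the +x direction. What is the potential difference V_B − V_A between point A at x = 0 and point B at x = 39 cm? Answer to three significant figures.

-1.68×10⁴ V

In a uniform field, potential decreases in the direction of E: V_B − V_A = −E·Δx.
V_B − V_A = −(4.31×10⁴ V/m)(0.390 m) = -1.68×10⁴ V.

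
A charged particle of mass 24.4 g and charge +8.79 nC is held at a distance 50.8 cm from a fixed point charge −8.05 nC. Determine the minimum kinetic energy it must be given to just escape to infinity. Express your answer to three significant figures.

To just escape, total mechanical energy must reach zero at infinity: ½mv²_min + U = 0, so ½mv²_min = −U = |kQq|/r.
|U| = |kQq|/r = (8.99×10⁹ N·m²/C²)(8.05×10⁻⁹)(8.79×10⁻⁹)/(0.508) = 1.25×10⁻⁶ J.

1.25×10⁻⁶ J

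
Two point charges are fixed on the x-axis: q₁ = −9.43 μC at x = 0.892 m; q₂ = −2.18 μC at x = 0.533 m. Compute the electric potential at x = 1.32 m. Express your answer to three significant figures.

-2.23×10⁵ V

Electric potential is a scalar, so the contributions from each charge add algebraically: V = Σ kqᵢ/rᵢ.
Distances from the field point to each charge: r₁ = 0.428 m, r₂ = 0.787 m.
V = k[(-9.43×10⁻⁶)/(0.428) + (-2.18×10⁻⁶)/(0.787)] = -2.23×10⁵ V.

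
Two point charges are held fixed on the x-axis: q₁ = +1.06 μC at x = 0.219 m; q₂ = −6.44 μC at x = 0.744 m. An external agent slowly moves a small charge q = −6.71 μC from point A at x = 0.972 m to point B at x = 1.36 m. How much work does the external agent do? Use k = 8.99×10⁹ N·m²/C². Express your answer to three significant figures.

-1.04 J

For quasistatic motion the external work equals the change in potential energy: W_ext = qΔV = q(V_B − V_A).
At A: distances to the source charges are 0.753 m, 0.228 m; V_A = Σ kqᵢ/rᵢ = -2.41×10⁵ V.
At B: distances to the source charges are 1.14 m, 0.616 m; V_B = Σ kqᵢ/rᵢ = -8.56×10⁴ V.
ΔV = V_B − V_A = 1.56×10⁵ V.
W_ext = qΔV = (-6.71×10⁻⁶ C)(1.56×10⁵ V) = -1.04 J.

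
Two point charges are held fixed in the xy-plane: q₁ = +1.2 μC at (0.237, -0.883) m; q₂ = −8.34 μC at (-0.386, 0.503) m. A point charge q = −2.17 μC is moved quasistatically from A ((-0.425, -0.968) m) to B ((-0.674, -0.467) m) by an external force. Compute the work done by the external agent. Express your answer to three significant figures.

For quasistatic motion the external work equals the change in potential energy: W_ext = qΔV = q(V_B − V_A).
At A: distances to the source charges are 0.667 m, 1.47 m; V_A = Σ kqᵢ/rᵢ = -3.48×10⁴ V.
At B: distances to the source charges are 1.00 m, 1.01 m; V_B = Σ kqᵢ/rᵢ = -6.33×10⁴ V.
ΔV = V_B − V_A = -2.85×10⁴ V.
W_ext = qΔV = (-2.17×10⁻⁶ C)(-2.85×10⁴ V) = 0.0619 J.

0.0619 J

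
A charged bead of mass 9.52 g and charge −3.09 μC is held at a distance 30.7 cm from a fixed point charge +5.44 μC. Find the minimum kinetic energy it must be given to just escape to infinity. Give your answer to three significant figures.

0.492 J

To just escape, total mechanical energy must reach zero at infinity: ½mv²_min + U = 0, so ½mv²_min = −U = |kQq|/r.
|U| = |kQq|/r = (8.99×10⁹ N·m²/C²)(5.44×10⁻⁶)(3.09×10⁻⁶)/(0.307) = 0.492 J.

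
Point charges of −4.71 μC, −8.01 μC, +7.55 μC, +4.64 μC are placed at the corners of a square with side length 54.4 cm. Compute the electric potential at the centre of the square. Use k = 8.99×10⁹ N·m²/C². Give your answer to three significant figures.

-1.24×10⁴ V

Electric potential is a scalar, so the contributions from each charge add algebraically: V = Σ kqᵢ/rᵢ.
The distance from each corner to the centre is a√2/2 = 0.385 m.
V = k[(-4.71×10⁻⁶)/(0.385) + (-8.01×10⁻⁶)/(0.385) + (7.55×10⁻⁶)/(0.385) + (4.64×10⁻⁶)/(0.385)] = -1.24×10⁴ V.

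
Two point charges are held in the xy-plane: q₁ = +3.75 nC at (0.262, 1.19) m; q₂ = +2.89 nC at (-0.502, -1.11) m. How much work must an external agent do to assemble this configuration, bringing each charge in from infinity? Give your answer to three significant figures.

The assembly work is the sum of pairwise potential energies, U = Σ_{i<j} kqᵢqⱼ/rᵢⱼ.
Pair separations: r₁₂ = 2.42 m.
U = (4.02×10⁻⁸) = 4.02×10⁻⁸ J.

4.02×10⁻⁸ J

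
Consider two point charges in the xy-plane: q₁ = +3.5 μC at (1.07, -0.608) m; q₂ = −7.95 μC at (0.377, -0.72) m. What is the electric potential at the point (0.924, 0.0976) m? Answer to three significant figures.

-2.90×10⁴ V

Electric potential is a scalar, so the contributions from each charge add algebraically: V = Σ kqᵢ/rᵢ.
Distances from the field point to each charge: r₁ = 0.721 m, r₂ = 0.984 m.
V = k[(3.50×10⁻⁶)/(0.721) + (-7.95×10⁻⁶)/(0.984)] = -2.90×10⁴ V.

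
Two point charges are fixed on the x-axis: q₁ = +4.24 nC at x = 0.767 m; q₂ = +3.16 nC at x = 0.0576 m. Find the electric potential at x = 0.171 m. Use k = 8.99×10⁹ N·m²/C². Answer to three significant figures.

The total potential is the scalar sum of each charge's contribution, V = Σ kqᵢ/rᵢ.
Distances from the field point to each charge: r₁ = 0.596 m, r₂ = 0.113 m.
V = k[(4.24×10⁻⁹)/(0.596) + (3.16×10⁻⁹)/(0.113)] = 314 V.

314 V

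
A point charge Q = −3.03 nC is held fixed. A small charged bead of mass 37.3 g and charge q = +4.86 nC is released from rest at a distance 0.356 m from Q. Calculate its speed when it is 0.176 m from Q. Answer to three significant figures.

Only the electrostatic force acts, so mechanical energy is conserved: ½mv² = U₁ − U₂ = kQq(1/r₁ − 1/r₂).
U₁ − U₂ = (8.99×10⁹ N·m²/C²)(-3.03×10⁻⁹ C)(4.86×10⁻⁹ C)(1/0.356 − 1/0.176) = 3.80×10⁻⁷ J.
v = √(2·3.80×10⁻⁷/0.0373) = 4.52×10⁻³ m/s.

4.52×10⁻³ m/s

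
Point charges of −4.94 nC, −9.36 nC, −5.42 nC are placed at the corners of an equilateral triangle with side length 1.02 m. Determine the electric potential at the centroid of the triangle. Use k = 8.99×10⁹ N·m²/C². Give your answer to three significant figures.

The total potential is the scalar sum of each charge's contribution, V = Σ kqᵢ/rᵢ.
The distance from each vertex to the centroid is a/√3 = 0.589 m.
V = k[(-4.94×10⁻⁹)/(0.589) + (-9.36×10⁻⁹)/(0.589) + (-5.42×10⁻⁹)/(0.589)] = -301 V.

-301 V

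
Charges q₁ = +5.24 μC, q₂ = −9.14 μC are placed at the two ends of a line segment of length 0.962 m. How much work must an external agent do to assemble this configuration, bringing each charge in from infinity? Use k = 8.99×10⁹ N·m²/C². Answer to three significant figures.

-0.448 J

The assembly work is the sum of pairwise potential energies, U = Σ_{i<j} kqᵢqⱼ/rᵢⱼ.
The separation is r = 0.962 m.
U = (-0.448) = -0.448 J.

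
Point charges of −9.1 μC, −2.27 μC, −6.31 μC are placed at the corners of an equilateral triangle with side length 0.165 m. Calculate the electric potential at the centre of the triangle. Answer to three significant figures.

-1.67×10⁶ V

The total potential is the scalar sum of each charge's contribution, V = Σ kqᵢ/rᵢ.
The distance from each vertex to the centroid is a/√3 = 0.0953 m.
V = k[(-9.10×10⁻⁶)/(0.0953) + (-2.27×10⁻⁶)/(0.0953) + (-6.31×10⁻⁶)/(0.0953)] = -1.67×10⁶ V.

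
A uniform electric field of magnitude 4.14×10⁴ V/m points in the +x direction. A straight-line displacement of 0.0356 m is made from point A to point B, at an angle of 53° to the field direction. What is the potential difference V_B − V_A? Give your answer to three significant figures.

Only the component of displacement along E changes the potential: ΔV = −E·d·cosθ.
ΔV = −(4.14×10⁴ V/m)(0.0356 m)cos53° = -887 V.

-887 V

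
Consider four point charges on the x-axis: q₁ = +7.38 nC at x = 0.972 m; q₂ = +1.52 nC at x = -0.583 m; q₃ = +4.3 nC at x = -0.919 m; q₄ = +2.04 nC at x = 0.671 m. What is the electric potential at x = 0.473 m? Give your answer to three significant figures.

The total potential is the scalar sum of each charge's contribution, V = Σ kqᵢ/rᵢ.
Distances from the field point to each charge: r₁ = 0.499 m, r₂ = 1.06 m, r₃ = 1.39 m, r₄ = 0.198 m.
V = k[(7.38×10⁻⁹)/(0.499) + (1.52×10⁻⁹)/(1.06) + (4.30×10⁻⁹)/(1.39) + (2.04×10⁻⁹)/(0.198)] = 266 V.

266 V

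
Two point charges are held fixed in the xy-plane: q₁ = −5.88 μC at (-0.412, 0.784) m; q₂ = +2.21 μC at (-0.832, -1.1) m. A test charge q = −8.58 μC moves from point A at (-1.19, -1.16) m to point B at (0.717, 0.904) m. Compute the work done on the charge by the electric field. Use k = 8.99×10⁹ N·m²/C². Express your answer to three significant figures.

The work done by the electric force is W_field = −ΔU = −q(V_B − V_A) = q(V_A − V_B).
At A: distances to the source charges are 2.09 m, 0.363 m; V_A = Σ kqᵢ/rᵢ = 2.95×10⁴ V.
At B: distances to the source charges are 1.14 m, 2.53 m; V_B = Σ kqᵢ/rᵢ = -3.87×10⁴ V.
ΔV = V_B − V_A = -6.82×10⁴ V.
W_field = −qΔV = −(-8.58×10⁻⁶ C)(-6.82×10⁴ V) = -0.585 J.

-0.585 J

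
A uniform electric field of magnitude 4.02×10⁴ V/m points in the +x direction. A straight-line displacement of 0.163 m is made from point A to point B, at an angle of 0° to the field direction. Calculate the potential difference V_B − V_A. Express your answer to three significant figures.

Only the component of displacement along E changes the potential: ΔV = −E·d·cosθ.
ΔV = −(4.02×10⁴ V/m)(0.163 m)cos0° = -6550 V.

-6550 V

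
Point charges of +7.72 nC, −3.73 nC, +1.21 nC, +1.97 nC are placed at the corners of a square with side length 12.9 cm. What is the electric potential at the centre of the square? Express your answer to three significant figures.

707 V

Electric potential is a scalar, so the contributions from each charge add algebraically: V = Σ kqᵢ/rᵢ.
The distance from each corner to the centre is a√2/2 = 0.0912 m.
V = k[(7.72×10⁻⁹)/(0.0912) + (-3.73×10⁻⁹)/(0.0912) + (1.21×10⁻⁹)/(0.0912) + (1.97×10⁻⁹)/(0.0912)] = 707 V.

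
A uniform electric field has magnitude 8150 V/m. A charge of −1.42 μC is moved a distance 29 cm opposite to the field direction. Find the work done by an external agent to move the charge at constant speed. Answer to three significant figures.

The potential change for a displacement 29 cm opposite to the field direction is ΔV = +Ed = 2360 V.
W_ext = qΔV = -3.36×10⁻³ J.

-3.36×10⁻³ J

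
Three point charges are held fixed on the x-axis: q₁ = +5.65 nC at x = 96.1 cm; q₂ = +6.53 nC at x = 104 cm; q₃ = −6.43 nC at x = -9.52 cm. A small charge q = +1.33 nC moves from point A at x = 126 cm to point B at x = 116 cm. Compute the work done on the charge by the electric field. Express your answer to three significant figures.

The work done by the electric force is W_field = −ΔU = −q(V_B − V_A) = q(V_A − V_B).
At A: distances to the source charges are 0.299 m, 0.220 m, 1.36 m; V_A = Σ kqᵢ/rᵢ = 394 V.
At B: distances to the source charges are 0.199 m, 0.120 m, 1.26 m; V_B = Σ kqᵢ/rᵢ = 698 V.
ΔV = V_B − V_A = 304 V.
W_field = −qΔV = −(1.33×10⁻⁹ C)(304 V) = -4.05×10⁻⁷ J.

-4.05×10⁻⁷ J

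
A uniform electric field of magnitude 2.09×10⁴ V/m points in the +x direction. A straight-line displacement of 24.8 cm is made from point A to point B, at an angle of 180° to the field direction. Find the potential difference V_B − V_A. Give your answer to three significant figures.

Only the component of displacement along E changes the potential: ΔV = −E·d·cosθ.
ΔV = −(2.09×10⁴ V/m)(0.248 m)cos180° = 5180 V.

5180 V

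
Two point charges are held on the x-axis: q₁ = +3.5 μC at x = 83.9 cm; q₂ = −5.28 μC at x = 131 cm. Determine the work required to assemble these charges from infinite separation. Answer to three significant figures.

-0.353 J

The assembly work is the sum of pairwise potential energies, U = Σ_{i<j} kqᵢqⱼ/rᵢⱼ.
Pair separations: r₁₂ = 0.471 m.
U = (-0.353) = -0.353 J.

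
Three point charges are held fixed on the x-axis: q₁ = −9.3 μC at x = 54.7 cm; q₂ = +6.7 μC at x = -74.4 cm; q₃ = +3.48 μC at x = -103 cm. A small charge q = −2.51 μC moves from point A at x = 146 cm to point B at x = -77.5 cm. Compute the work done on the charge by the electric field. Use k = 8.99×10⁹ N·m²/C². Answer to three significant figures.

5.16 J

The work done by the electric force is W_field = −ΔU = −q(V_B − V_A) = q(V_A − V_B).
At A: distances to the source charges are 0.913 m, 2.20 m, 2.49 m; V_A = Σ kqᵢ/rᵢ = -5.17×10⁴ V.
At B: distances to the source charges are 1.32 m, 0.0310 m, 0.255 m; V_B = Σ kqᵢ/rᵢ = 2.00×10⁶ V.
ΔV = V_B − V_A = 2.05×10⁶ V.
W_field = −qΔV = −(-2.51×10⁻⁶ C)(2.05×10⁶ V) = 5.16 J.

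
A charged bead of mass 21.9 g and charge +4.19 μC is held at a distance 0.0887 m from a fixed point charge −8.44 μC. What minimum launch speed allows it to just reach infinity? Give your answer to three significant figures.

To just escape, total mechanical energy must reach zero at infinity: ½mv²_min + U = 0, so ½mv²_min = −U = |kQq|/r.
|U| = |kQq|/r = (8.99×10⁹ N·m²/C²)(8.44×10⁻⁶)(4.19×10⁻⁶)/(0.0887) = 3.58 J.
v_min = √(2|U|/m) = √(2·3.58/0.0219) = 18.1 m/s.

18.1 m/s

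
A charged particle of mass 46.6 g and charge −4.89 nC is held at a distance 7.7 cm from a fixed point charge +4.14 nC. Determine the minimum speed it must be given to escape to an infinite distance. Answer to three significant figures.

0.0101 m/s

To just escape, total mechanical energy must reach zero at infinity: ½mv²_min + U = 0, so ½mv²_min = −U = |kQq|/r.
|U| = |kQq|/r = (8.99×10⁹ N·m²/C²)(4.14×10⁻⁹)(4.89×10⁻⁹)/(0.0770) = 2.36×10⁻⁶ J.
v_min = √(2|U|/m) = √(2·2.36×10⁻⁶/0.0466) = 0.0101 m/s.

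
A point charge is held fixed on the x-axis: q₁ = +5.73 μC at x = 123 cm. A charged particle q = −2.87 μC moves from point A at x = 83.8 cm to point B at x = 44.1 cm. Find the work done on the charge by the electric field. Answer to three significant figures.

-0.190 J

The work done by the electric force is W_field = −ΔU = −q(V_B − V_A) = q(V_A − V_B).
At A: distance to the source charge is 0.392 m; V_A = kq₁/r = 1.31×10⁵ V.
At B: distance to the source charge is 0.789 m; V_B = kq₁/r = 6.53×10⁴ V.
ΔV = V_B − V_A = -6.61×10⁴ V.
W_field = −qΔV = −(-2.87×10⁻⁶ C)(-6.61×10⁴ V) = -0.190 J.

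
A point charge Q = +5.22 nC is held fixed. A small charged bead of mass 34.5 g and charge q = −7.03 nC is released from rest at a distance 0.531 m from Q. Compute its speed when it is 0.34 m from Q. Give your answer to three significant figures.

4.50×10⁻³ m/s

Only the electrostatic force acts, so mechanical energy is conserved: ½mv² = U₁ − U₂ = kQq(1/r₁ − 1/r₂).
U₁ − U₂ = (8.99×10⁹ N·m²/C²)(5.22×10⁻⁹ C)(-7.03×10⁻⁹ C)(1/0.531 − 1/0.340) = 3.49×10⁻⁷ J.
v = √(2·3.49×10⁻⁷/0.0345) = 4.50×10⁻³ m/s.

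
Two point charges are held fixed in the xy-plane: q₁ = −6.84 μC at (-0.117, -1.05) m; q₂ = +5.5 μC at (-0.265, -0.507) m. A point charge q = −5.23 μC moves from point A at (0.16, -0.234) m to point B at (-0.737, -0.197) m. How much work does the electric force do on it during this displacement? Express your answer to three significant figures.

The work done by the electric force is W_field = −ΔU = −q(V_B − V_A) = q(V_A − V_B).
At A: distances to the source charges are 0.862 m, 0.505 m; V_A = Σ kqᵢ/rᵢ = 2.65×10⁴ V.
At B: distances to the source charges are 1.05 m, 0.565 m; V_B = Σ kqᵢ/rᵢ = 2.92×10⁴ V.
ΔV = V_B − V_A = 2720 V.
W_field = −qΔV = −(-5.23×10⁻⁶ C)(2720 V) = 0.0142 J.

0.0142 J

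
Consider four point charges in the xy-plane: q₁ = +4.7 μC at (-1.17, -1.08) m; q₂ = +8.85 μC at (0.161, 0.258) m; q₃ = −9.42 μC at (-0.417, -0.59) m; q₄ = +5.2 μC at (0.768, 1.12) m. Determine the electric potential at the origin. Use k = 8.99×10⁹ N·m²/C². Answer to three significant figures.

2.05×10⁵ V

The total potential is the scalar sum of each charge's contribution, V = Σ kqᵢ/rᵢ.
Distances from the field point to each charge: r₁ = 1.59 m, r₂ = 0.304 m, r₃ = 0.722 m, r₄ = 1.36 m.
V = k[(4.70×10⁻⁶)/(1.59) + (8.85×10⁻⁶)/(0.304) + (-9.42×10⁻⁶)/(0.722) + (5.20×10⁻⁶)/(1.36)] = 2.05×10⁵ V.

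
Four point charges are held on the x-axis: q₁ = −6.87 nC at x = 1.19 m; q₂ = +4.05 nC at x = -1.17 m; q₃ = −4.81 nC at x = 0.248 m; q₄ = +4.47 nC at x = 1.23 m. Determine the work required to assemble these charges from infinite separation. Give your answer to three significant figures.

The work to assemble the configuration equals its total potential energy, U = Σ kqᵢqⱼ/rᵢⱼ over all pairs.
Pair separations: r₁₂ = 2.36 m, r₁₃ = 0.942 m, r₁₄ = 0.0400 m, r₂₃ = 1.42 m, r₂₄ = 2.40 m, r₃₄ = 0.982 m.
Summing all 6 pair terms gives U = -6.94×10⁻⁶ J.

-6.94×10⁻⁶ J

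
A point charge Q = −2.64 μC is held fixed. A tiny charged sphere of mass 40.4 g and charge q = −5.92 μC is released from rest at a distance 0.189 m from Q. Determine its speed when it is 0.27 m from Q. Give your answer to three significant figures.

Only the electrostatic force acts, so mechanical energy is conserved: ½mv² = U₁ − U₂ = kQq(1/r₁ − 1/r₂).
U₁ − U₂ = (8.99×10⁹ N·m²/C²)(-2.64×10⁻⁶ C)(-5.92×10⁻⁶ C)(1/0.189 − 1/0.270) = 0.223 J.
v = √(2·0.223/0.0404) = 3.32 m/s.

3.32 m/s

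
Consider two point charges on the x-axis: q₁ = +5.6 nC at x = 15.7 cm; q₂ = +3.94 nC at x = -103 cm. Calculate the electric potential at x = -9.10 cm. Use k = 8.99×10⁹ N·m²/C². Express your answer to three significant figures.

241 V

The total potential is the scalar sum of each charge's contribution, V = Σ kqᵢ/rᵢ.
Distances from the field point to each charge: r₁ = 0.248 m, r₂ = 0.939 m.
V = k[(5.60×10⁻⁹)/(0.248) + (3.94×10⁻⁹)/(0.939)] = 241 V.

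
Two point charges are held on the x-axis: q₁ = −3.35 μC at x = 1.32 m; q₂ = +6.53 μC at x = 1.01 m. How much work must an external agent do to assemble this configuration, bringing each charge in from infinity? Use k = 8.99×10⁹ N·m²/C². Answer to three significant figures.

-0.634 J

The work to assemble the configuration equals its total potential energy, U = Σ kqᵢqⱼ/rᵢⱼ over all pairs.
Pair separations: r₁₂ = 0.310 m.
U = (-0.634) = -0.634 J.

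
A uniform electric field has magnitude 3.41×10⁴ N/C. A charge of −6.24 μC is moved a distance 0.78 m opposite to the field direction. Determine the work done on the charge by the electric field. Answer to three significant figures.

0.166 J

The potential change for a displacement 0.78 m opposite to the field direction is ΔV = +Ed = 2.66×10⁴ V.
W_field = −qΔV = 0.166 J.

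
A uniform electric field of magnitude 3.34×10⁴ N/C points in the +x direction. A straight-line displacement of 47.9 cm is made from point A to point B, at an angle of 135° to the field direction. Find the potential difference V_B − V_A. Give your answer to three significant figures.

1.13×10⁴ V

Only the component of displacement along E changes the potential: ΔV = −E·d·cosθ.
ΔV = −(3.34×10⁴ V/m)(0.479 m)cos135° = 1.13×10⁴ V.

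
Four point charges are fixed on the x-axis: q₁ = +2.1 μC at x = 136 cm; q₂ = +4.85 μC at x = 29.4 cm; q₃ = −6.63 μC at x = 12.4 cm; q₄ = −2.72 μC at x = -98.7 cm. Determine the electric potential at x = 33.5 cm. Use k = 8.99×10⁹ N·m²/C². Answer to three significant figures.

The total potential is the scalar sum of each charge's contribution, V = Σ kqᵢ/rᵢ.
Distances from the field point to each charge: r₁ = 1.03 m, r₂ = 0.0410 m, r₃ = 0.211 m, r₄ = 1.32 m.
V = k[(2.10×10⁻⁶)/(1.03) + (4.85×10⁻⁶)/(0.0410) + (-6.63×10⁻⁶)/(0.211) + (-2.72×10⁻⁶)/(1.32)] = 7.81×10⁵ V.

7.81×10⁵ V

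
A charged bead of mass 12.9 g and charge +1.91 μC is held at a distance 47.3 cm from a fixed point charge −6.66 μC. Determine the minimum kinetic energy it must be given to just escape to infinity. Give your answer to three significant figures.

To just escape, total mechanical energy must reach zero at infinity: ½mv²_min + U = 0, so ½mv²_min = −U = |kQq|/r.
|U| = |kQq|/r = (8.99×10⁹ N·m²/C²)(6.66×10⁻⁶)(1.91×10⁻⁶)/(0.473) = 0.242 J.

0.242 J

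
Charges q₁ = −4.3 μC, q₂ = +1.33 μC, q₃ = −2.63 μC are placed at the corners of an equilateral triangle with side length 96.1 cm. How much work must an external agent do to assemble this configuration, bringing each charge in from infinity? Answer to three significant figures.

The work to assemble the configuration equals its total potential energy, U = Σ kqᵢqⱼ/rᵢⱼ over all pairs.
All three pair separations equal the side length, 0.961 m.
U = (-0.0535) + (0.106) + (-0.0327) = 0.0196 J.

0.0196 J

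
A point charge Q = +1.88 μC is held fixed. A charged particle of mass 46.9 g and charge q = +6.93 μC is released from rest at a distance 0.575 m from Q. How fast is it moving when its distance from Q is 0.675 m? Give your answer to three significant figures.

Only the electrostatic force acts, so mechanical energy is conserved: ½mv² = U₁ − U₂ = kQq(1/r₁ − 1/r₂).
U₁ − U₂ = (8.99×10⁹ N·m²/C²)(1.88×10⁻⁶ C)(6.93×10⁻⁶ C)(1/0.575 − 1/0.675) = 0.0302 J.
v = √(2·0.0302/0.0469) = 1.13 m/s.

1.13 m/s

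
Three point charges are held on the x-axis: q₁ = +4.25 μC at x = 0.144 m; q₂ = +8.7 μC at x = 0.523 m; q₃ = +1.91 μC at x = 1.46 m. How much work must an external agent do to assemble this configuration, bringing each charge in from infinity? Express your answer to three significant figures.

The assembly work is the sum of pairwise potential energies, U = Σ_{i<j} kqᵢqⱼ/rᵢⱼ.
Pair separations: r₁₂ = 0.379 m, r₁₃ = 1.32 m, r₂₃ = 0.937 m.
U = (0.877) + (0.0555) + (0.159) = 1.09 J.

1.09 J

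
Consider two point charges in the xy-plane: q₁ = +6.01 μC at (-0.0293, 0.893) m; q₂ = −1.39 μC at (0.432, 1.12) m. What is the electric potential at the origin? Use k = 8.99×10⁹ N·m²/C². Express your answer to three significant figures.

The total potential is the scalar sum of each charge's contribution, V = Σ kqᵢ/rᵢ.
Distances from the field point to each charge: r₁ = 0.893 m, r₂ = 1.20 m.
V = k[(6.01×10⁻⁶)/(0.893) + (-1.39×10⁻⁶)/(1.20)] = 5.01×10⁴ V.

5.01×10⁴ V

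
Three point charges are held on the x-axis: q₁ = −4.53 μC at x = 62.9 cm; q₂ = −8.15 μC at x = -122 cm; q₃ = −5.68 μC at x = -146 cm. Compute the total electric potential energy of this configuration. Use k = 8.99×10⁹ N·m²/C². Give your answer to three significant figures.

2.02 J

The work to assemble the configuration equals its total potential energy, U = Σ kqᵢqⱼ/rᵢⱼ over all pairs.
Pair separations: r₁₂ = 1.85 m, r₁₃ = 2.09 m, r₂₃ = 0.240 m.
U = (0.180) + (0.111) + (1.73) = 2.02 J.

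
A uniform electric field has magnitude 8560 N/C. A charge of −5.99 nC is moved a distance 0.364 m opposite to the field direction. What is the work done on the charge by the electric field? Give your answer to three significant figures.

The potential change for a displacement 0.364 m opposite to the field direction is ΔV = +Ed = 3120 V.
W_field = −qΔV = 1.87×10⁻⁵ J.

1.87×10⁻⁵ J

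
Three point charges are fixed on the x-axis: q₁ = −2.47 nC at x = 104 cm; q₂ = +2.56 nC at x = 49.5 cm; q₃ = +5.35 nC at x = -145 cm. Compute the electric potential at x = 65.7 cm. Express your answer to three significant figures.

The total potential is the scalar sum of each charge's contribution, V = Σ kqᵢ/rᵢ.
Distances from the field point to each charge: r₁ = 0.383 m, r₂ = 0.162 m, r₃ = 2.11 m.
V = k[(-2.47×10⁻⁹)/(0.383) + (2.56×10⁻⁹)/(0.162) + (5.35×10⁻⁹)/(2.11)] = 107 V.

107 V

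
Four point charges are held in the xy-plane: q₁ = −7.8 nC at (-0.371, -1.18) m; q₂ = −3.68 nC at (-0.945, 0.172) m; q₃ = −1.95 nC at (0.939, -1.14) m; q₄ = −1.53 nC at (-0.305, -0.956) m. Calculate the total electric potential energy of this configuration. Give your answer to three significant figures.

8.28×10⁻⁷ J

The assembly work is the sum of pairwise potential energies, U = Σ_{i<j} kqᵢqⱼ/rᵢⱼ.
Pair separations: r₁₂ = 1.47 m, r₁₃ = 1.31 m, r₁₄ = 0.234 m, r₂₃ = 2.30 m, r₂₄ = 1.30 m, r₃₄ = 1.26 m.
Summing all 6 pair terms gives U = 8.28×10⁻⁷ J.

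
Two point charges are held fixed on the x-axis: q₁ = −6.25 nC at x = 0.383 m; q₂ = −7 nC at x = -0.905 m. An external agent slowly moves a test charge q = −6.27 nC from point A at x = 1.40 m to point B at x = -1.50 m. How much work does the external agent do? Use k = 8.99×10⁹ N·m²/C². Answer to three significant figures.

3.33×10⁻⁷ J

For quasistatic motion the external work equals the change in potential energy: W_ext = qΔV = q(V_B − V_A).
At A: distances to the source charges are 1.02 m, 2.30 m; V_A = Σ kqᵢ/rᵢ = -82.5 V.
At B: distances to the source charges are 1.88 m, 0.595 m; V_B = Σ kqᵢ/rᵢ = -136 V.
ΔV = V_B − V_A = -53.1 V.
W_ext = qΔV = (-6.27×10⁻⁹ C)(-53.1 V) = 3.33×10⁻⁷ J.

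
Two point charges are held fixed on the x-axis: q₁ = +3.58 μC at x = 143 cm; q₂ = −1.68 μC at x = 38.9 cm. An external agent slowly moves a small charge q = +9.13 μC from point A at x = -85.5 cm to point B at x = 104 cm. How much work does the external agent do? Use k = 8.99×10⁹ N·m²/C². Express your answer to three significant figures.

For quasistatic motion the external work equals the change in potential energy: W_ext = qΔV = q(V_B − V_A).
At A: distances to the source charges are 2.29 m, 1.24 m; V_A = Σ kqᵢ/rᵢ = 1940 V.
At B: distances to the source charges are 0.390 m, 0.651 m; V_B = Σ kqᵢ/rᵢ = 5.93×10⁴ V.
ΔV = V_B − V_A = 5.74×10⁴ V.
W_ext = qΔV = (9.13×10⁻⁶ C)(5.74×10⁴ V) = 0.524 J.

0.524 J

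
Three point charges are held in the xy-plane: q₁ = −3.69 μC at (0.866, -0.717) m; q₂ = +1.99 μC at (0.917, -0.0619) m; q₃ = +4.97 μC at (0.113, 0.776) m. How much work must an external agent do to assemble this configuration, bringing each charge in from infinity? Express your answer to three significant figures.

-0.122 J

The assembly work is the sum of pairwise potential energies, U = Σ_{i<j} kqᵢqⱼ/rᵢⱼ.
Pair separations: r₁₂ = 0.657 m, r₁₃ = 1.67 m, r₂₃ = 1.16 m.
U = (-0.100) + (-0.0986) + (0.0766) = -0.122 J.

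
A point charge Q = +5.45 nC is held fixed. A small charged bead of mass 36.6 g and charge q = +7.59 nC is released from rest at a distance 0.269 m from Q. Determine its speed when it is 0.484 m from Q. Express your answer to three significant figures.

5.79×10⁻³ m/s

Only the electrostatic force acts, so mechanical energy is conserved: ½mv² = U₁ − U₂ = kQq(1/r₁ − 1/r₂).
U₁ − U₂ = (8.99×10⁹ N·m²/C²)(5.45×10⁻⁹ C)(7.59×10⁻⁹ C)(1/0.269 − 1/0.484) = 6.14×10⁻⁷ J.
v = √(2·6.14×10⁻⁷/0.0366) = 5.79×10⁻³ m/s.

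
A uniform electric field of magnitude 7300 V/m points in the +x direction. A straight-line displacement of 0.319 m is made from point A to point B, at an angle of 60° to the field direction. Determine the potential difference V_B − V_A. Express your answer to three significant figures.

Only the component of displacement along E changes the potential: ΔV = −E·d·cosθ.
ΔV = −(7300 V/m)(0.319 m)cos60° = -1160 V.

-1160 V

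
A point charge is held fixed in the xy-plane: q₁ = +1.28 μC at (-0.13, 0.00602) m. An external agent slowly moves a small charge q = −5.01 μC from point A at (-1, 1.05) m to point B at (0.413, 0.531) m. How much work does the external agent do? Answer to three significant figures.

-0.0339 J

For quasistatic motion the external work equals the change in potential energy: W_ext = qΔV = q(V_B − V_A).
At A: distance to the source charge is 1.36 m; V_A = kq₁/r = 8470 V.
At B: distance to the source charge is 0.755 m; V_B = kq₁/r = 1.52×10⁴ V.
ΔV = V_B − V_A = 6770 V.
W_ext = qΔV = (-5.01×10⁻⁶ C)(6770 V) = -0.0339 J.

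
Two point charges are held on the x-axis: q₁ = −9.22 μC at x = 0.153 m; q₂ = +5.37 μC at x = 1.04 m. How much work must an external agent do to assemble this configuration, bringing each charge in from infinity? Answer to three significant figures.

-0.502 J

The work to assemble the configuration equals its total potential energy, U = Σ kqᵢqⱼ/rᵢⱼ over all pairs.
Pair separations: r₁₂ = 0.887 m.
U = (-0.502) = -0.502 J.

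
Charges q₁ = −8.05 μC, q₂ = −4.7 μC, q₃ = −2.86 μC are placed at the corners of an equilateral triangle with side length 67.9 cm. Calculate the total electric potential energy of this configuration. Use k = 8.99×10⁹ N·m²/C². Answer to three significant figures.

0.984 J

The assembly work is the sum of pairwise potential energies, U = Σ_{i<j} kqᵢqⱼ/rᵢⱼ.
All three pair separations equal the side length, 0.679 m.
U = (0.501) + (0.305) + (0.178) = 0.984 J.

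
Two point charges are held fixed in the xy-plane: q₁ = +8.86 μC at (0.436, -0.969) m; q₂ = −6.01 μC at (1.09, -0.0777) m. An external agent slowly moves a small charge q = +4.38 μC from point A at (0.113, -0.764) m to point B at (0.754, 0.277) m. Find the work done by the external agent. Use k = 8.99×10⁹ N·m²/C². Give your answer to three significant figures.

For quasistatic motion the external work equals the change in potential energy: W_ext = qΔV = q(V_B − V_A).
At A: distances to the source charges are 0.383 m, 1.19 m; V_A = Σ kqᵢ/rᵢ = 1.63×10⁵ V.
At B: distances to the source charges are 1.29 m, 0.489 m; V_B = Σ kqᵢ/rᵢ = -4.86×10⁴ V.
ΔV = V_B − V_A = -2.12×10⁵ V.
W_ext = qΔV = (4.38×10⁻⁶ C)(-2.12×10⁵ V) = -0.927 J.

-0.927 J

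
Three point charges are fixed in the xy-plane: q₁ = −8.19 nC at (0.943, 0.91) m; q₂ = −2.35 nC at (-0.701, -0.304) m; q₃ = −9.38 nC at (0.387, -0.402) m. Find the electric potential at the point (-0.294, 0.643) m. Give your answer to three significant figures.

The total potential is the scalar sum of each charge's contribution, V = Σ kqᵢ/rᵢ.
Distances from the field point to each charge: r₁ = 1.27 m, r₂ = 1.03 m, r₃ = 1.25 m.
V = k[(-8.19×10⁻⁹)/(1.27) + (-2.35×10⁻⁹)/(1.03) + (-9.38×10⁻⁹)/(1.25)] = -146 V.

-146 V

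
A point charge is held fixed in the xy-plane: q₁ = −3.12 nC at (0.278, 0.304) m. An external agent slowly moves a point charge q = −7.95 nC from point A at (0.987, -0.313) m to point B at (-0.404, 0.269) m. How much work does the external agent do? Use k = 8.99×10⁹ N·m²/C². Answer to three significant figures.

For quasistatic motion the external work equals the change in potential energy: W_ext = qΔV = q(V_B − V_A).
At A: distance to the source charge is 0.940 m; V_A = kq₁/r = -29.8 V.
At B: distance to the source charge is 0.683 m; V_B = kq₁/r = -41.1 V.
ΔV = V_B − V_A = -11.2 V.
W_ext = qΔV = (-7.95×10⁻⁹ C)(-11.2 V) = 8.93×10⁻⁸ J.

8.93×10⁻⁸ J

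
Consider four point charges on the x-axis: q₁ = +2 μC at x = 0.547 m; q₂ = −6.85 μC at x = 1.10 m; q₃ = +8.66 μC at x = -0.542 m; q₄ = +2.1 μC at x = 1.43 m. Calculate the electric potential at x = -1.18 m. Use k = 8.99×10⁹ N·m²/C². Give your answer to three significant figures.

Electric potential is a scalar, so the contributions from each charge add algebraically: V = Σ kqᵢ/rᵢ.
Distances from the field point to each charge: r₁ = 1.73 m, r₂ = 2.28 m, r₃ = 0.638 m, r₄ = 2.61 m.
V = k[(2.00×10⁻⁶)/(1.73) + (-6.85×10⁻⁶)/(2.28) + (8.66×10⁻⁶)/(0.638) + (2.10×10⁻⁶)/(2.61)] = 1.13×10⁵ V.

1.13×10⁵ V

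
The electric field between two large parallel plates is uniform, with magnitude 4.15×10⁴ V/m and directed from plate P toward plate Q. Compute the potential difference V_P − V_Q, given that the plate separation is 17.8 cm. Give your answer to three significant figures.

7390 V

In a uniform field, potential decreases in the direction of E: ΔV = −E·d for a displacement d parallel to E.
Going from Q to P is a displacement of 17.8 cm opposite to the field, so V_P − V_Q = +Ed = 7390 V.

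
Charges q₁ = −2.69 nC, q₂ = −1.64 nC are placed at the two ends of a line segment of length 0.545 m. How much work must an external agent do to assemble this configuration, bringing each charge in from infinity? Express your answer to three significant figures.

The assembly work is the sum of pairwise potential energies, U = Σ_{i<j} kqᵢqⱼ/rᵢⱼ.
The separation is r = 0.545 m.
U = (7.28×10⁻⁸) = 7.28×10⁻⁸ J.

7.28×10⁻⁸ J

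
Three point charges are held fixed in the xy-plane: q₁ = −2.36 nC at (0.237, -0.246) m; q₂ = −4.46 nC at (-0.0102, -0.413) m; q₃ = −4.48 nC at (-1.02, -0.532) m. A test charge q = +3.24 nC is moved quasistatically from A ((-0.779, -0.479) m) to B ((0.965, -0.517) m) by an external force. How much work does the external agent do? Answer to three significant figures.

4.76×10⁻⁷ J

For quasistatic motion the external work equals the change in potential energy: W_ext = qΔV = q(V_B − V_A).
At A: distances to the source charges are 1.04 m, 0.772 m, 0.247 m; V_A = Σ kqᵢ/rᵢ = -236 V.
At B: distances to the source charges are 0.777 m, 0.981 m, 1.99 m; V_B = Σ kqᵢ/rᵢ = -88.5 V.
ΔV = V_B − V_A = 147 V.
W_ext = qΔV = (3.24×10⁻⁹ C)(147 V) = 4.76×10⁻⁷ J.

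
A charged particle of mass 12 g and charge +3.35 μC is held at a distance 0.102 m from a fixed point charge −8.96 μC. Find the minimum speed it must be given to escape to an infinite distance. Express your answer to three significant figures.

21.0 m/s

To just escape, total mechanical energy must reach zero at infinity: ½mv²_min + U = 0, so ½mv²_min = −U = |kQq|/r.
|U| = |kQq|/r = (8.99×10⁹ N·m²/C²)(8.96×10⁻⁶)(3.35×10⁻⁶)/(0.102) = 2.65 J.
v_min = √(2|U|/m) = √(2·2.65/0.0120) = 21.0 m/s.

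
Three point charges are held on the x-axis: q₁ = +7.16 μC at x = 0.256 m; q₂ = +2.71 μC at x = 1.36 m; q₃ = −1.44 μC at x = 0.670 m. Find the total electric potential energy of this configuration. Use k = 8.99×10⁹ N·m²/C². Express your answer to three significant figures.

-0.117 J

The work to assemble the configuration equals its total potential energy, U = Σ kqᵢqⱼ/rᵢⱼ over all pairs.
Pair separations: r₁₂ = 1.10 m, r₁₃ = 0.414 m, r₂₃ = 0.690 m.
U = (0.158) + (-0.224) + (-0.0508) = -0.117 J.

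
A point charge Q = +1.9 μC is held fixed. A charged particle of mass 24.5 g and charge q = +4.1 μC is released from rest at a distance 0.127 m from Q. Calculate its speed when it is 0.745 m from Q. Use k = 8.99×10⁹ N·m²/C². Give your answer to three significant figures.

6.11 m/s

Only the electrostatic force acts, so mechanical energy is conserved: ½mv² = U₁ − U₂ = kQq(1/r₁ − 1/r₂).
U₁ − U₂ = (8.99×10⁹ N·m²/C²)(1.90×10⁻⁶ C)(4.10×10⁻⁶ C)(1/0.127 − 1/0.745) = 0.457 J.
v = √(2·0.457/0.0245) = 6.11 m/s.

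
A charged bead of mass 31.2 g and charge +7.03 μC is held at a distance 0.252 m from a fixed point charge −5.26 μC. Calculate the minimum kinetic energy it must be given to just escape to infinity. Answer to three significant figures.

To just escape, total mechanical energy must reach zero at infinity: ½mv²_min + U = 0, so ½mv²_min = −U = |kQq|/r.
|U| = |kQq|/r = (8.99×10⁹ N·m²/C²)(5.26×10⁻⁶)(7.03×10⁻⁶)/(0.252) = 1.32 J.

1.32 J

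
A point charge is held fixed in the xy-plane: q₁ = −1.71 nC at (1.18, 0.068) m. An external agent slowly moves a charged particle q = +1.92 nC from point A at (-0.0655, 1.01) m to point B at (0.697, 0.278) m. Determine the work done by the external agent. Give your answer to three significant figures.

-3.71×10⁻⁸ J

For quasistatic motion the external work equals the change in potential energy: W_ext = qΔV = q(V_B − V_A).
At A: distance to the source charge is 1.56 m; V_A = kq₁/r = -9.84 V.
At B: distance to the source charge is 0.527 m; V_B = kq₁/r = -29.2 V.
ΔV = V_B − V_A = -19.3 V.
W_ext = qΔV = (1.92×10⁻⁹ C)(-19.3 V) = -3.71×10⁻⁸ J.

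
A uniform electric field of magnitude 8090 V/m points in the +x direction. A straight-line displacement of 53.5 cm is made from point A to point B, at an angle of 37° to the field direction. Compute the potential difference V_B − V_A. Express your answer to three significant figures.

-3460 V

Only the component of displacement along E changes the potential: ΔV = −E·d·cosθ.
ΔV = −(8090 V/m)(0.535 m)cos37° = -3460 V.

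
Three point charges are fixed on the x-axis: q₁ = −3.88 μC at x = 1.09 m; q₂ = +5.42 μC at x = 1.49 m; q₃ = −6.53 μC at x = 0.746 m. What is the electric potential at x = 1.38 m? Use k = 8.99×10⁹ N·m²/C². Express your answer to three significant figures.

Electric potential is a scalar, so the contributions from each charge add algebraically: V = Σ kqᵢ/rᵢ.
Distances from the field point to each charge: r₁ = 0.290 m, r₂ = 0.110 m, r₃ = 0.634 m.
V = k[(-3.88×10⁻⁶)/(0.290) + (5.42×10⁻⁶)/(0.110) + (-6.53×10⁻⁶)/(0.634)] = 2.30×10⁵ V.

2.30×10⁵ V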